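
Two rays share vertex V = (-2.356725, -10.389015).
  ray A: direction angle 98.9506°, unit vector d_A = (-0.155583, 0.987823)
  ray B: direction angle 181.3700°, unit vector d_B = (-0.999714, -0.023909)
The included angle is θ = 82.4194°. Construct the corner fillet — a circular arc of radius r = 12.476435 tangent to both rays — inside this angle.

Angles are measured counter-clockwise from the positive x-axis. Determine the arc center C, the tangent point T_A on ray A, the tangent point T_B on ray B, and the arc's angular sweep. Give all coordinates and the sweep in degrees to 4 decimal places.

center=(-16.8978,1.7432) T_A=(-4.5733,3.6843) T_B=(-16.5995,-10.7296) sweep=97.5806

bisector direction at 140.1603° = (-0.767840,0.640642)
center distance |VC| = r/sin(θ/2) = 12.476435/sin(41.2097°) = 18.937638
C = V + |VC|·bis = (-16.8978,1.7432)
T_A = V + ((C−V)·d_A)·d_A = V + 14.2468·d_A = (-4.5733,3.6843)
T_B = V + ((C−V)·d_B)·d_B = V + 14.2468·d_B = (-16.5995,-10.7296)
sweep = 180° − θ = 97.5806°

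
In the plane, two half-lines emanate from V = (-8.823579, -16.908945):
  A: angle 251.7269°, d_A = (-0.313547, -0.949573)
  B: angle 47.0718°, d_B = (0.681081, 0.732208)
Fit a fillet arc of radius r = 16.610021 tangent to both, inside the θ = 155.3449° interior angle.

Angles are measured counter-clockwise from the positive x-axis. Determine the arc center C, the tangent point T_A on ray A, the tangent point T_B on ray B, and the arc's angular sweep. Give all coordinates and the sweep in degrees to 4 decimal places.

bisector direction at 329.3993° = (0.860736,-0.509051)
center distance |VC| = r/sin(θ/2) = 16.610021/sin(77.6724°) = 17.002036
C = V + |VC|·bis = (5.8107,-25.5639)
T_A = V + ((C−V)·d_A)·d_A = V + 3.6299·d_A = (-9.9617,-20.3558)
T_B = V + ((C−V)·d_B)·d_B = V + 3.6299·d_B = (-6.3513,-14.2511)
sweep = 180° − θ = 24.6551°

center=(5.8107,-25.5639) T_A=(-9.9617,-20.3558) T_B=(-6.3513,-14.2511) sweep=24.6551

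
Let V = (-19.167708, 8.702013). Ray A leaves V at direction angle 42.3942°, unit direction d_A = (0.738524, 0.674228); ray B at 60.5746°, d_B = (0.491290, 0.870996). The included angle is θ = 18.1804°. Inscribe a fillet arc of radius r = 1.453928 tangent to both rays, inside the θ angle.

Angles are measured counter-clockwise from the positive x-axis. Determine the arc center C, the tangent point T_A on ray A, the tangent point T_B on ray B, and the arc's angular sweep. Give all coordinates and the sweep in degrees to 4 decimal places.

bisector direction at 51.4844° = (0.622728,0.782439)
center distance |VC| = r/sin(θ/2) = 1.453928/sin(9.0902°) = 9.202706
C = V + |VC|·bis = (-13.4369,15.9026)
T_A = V + ((C−V)·d_A)·d_A = V + 9.0871·d_A = (-12.4566,14.8288)
T_B = V + ((C−V)·d_B)·d_B = V + 9.0871·d_B = (-14.7033,16.6169)
sweep = 180° − θ = 161.8196°

center=(-13.4369,15.9026) T_A=(-12.4566,14.8288) T_B=(-14.7033,16.6169) sweep=161.8196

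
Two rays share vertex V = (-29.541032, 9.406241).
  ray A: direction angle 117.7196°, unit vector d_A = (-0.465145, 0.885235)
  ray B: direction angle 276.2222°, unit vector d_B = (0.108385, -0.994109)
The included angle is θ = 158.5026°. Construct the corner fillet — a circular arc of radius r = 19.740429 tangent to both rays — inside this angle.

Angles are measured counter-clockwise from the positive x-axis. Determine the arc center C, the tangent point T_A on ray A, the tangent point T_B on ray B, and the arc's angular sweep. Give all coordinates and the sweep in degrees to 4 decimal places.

bisector direction at 196.9709° = (-0.956453,-0.291886)
center distance |VC| = r/sin(θ/2) = 19.740429/sin(79.2513°) = 20.092968
C = V + |VC|·bis = (-48.7590,3.5414)
T_A = V + ((C−V)·d_A)·d_A = V + 3.7474·d_A = (-31.2841,12.7235)
T_B = V + ((C−V)·d_B)·d_B = V + 3.7474·d_B = (-29.1349,5.6809)
sweep = 180° − θ = 21.4974°

center=(-48.7590,3.5414) T_A=(-31.2841,12.7235) T_B=(-29.1349,5.6809) sweep=21.4974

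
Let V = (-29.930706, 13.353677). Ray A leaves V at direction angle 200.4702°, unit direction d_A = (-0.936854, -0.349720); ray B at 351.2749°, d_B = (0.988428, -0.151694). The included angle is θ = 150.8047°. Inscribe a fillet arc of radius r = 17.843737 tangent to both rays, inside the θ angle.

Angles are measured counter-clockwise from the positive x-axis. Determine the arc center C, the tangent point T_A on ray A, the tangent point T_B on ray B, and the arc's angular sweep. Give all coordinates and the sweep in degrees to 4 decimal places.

center=(-28.0441,-4.9885) T_A=(-34.2844,11.7285) T_B=(-25.3373,12.6487) sweep=29.1953

bisector direction at 275.8725° = (0.102316,-0.994752)
center distance |VC| = r/sin(θ/2) = 17.843737/sin(75.4023°) = 18.438956
C = V + |VC|·bis = (-28.0441,-4.9885)
T_A = V + ((C−V)·d_A)·d_A = V + 4.6472·d_A = (-34.2844,11.7285)
T_B = V + ((C−V)·d_B)·d_B = V + 4.6472·d_B = (-25.3373,12.6487)
sweep = 180° − θ = 29.1953°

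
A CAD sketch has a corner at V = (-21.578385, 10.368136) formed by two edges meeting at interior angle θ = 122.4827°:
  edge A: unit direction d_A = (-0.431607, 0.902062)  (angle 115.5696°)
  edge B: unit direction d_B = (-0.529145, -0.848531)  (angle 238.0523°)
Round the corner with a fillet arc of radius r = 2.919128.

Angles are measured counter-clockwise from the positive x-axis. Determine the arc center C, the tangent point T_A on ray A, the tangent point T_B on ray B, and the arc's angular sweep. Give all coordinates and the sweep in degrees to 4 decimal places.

bisector direction at 176.8110° = (-0.998451,0.055631)
center distance |VC| = r/sin(θ/2) = 2.919128/sin(61.2413°) = 3.329851
C = V + |VC|·bis = (-24.9031,10.5534)
T_A = V + ((C−V)·d_A)·d_A = V + 1.6021·d_A = (-22.2698,11.8133)
T_B = V + ((C−V)·d_B)·d_B = V + 1.6021·d_B = (-22.4261,9.0087)
sweep = 180° − θ = 57.5173°

center=(-24.9031,10.5534) T_A=(-22.2698,11.8133) T_B=(-22.4261,9.0087) sweep=57.5173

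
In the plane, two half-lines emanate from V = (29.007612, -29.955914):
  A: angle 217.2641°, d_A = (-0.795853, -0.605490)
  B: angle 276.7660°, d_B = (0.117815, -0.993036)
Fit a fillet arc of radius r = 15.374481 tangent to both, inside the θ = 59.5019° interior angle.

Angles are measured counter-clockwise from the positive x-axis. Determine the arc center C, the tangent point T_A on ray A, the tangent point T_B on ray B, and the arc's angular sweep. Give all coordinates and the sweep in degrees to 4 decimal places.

bisector direction at 247.0151° = (-0.390489,-0.920607)
center distance |VC| = r/sin(θ/2) = 15.374481/sin(29.7509°) = 30.982514
C = V + |VC|·bis = (16.9093,-58.4786)
T_A = V + ((C−V)·d_A)·d_A = V + 26.8987·d_A = (7.6002,-46.2428)
T_B = V + ((C−V)·d_B)·d_B = V + 26.8987·d_B = (32.1767,-56.6673)
sweep = 180° − θ = 120.4981°

center=(16.9093,-58.4786) T_A=(7.6002,-46.2428) T_B=(32.1767,-56.6673) sweep=120.4981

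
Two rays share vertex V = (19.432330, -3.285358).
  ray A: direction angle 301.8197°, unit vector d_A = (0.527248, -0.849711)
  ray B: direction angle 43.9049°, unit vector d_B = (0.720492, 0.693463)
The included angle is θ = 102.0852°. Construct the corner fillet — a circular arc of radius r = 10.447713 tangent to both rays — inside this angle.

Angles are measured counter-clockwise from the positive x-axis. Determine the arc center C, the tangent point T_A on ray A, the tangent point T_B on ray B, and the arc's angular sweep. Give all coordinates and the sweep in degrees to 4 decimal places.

center=(32.7638,-4.9548) T_A=(23.8863,-10.4633) T_B=(25.5187,2.5727) sweep=77.9148

bisector direction at 352.8623° = (0.992250,-0.124254)
center distance |VC| = r/sin(θ/2) = 10.447713/sin(51.0426°) = 13.435609
C = V + |VC|·bis = (32.7638,-4.9548)
T_A = V + ((C−V)·d_A)·d_A = V + 8.4475·d_A = (23.8863,-10.4633)
T_B = V + ((C−V)·d_B)·d_B = V + 8.4475·d_B = (25.5187,2.5727)
sweep = 180° − θ = 77.9148°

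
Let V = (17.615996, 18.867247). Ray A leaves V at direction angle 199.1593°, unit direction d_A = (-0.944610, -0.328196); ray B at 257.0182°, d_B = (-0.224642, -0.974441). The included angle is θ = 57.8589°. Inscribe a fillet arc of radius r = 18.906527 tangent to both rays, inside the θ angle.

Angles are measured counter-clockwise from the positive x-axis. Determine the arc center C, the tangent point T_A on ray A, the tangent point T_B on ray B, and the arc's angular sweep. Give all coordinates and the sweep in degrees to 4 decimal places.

bisector direction at 228.0888° = (-0.667979,-0.744180)
center distance |VC| = r/sin(θ/2) = 18.906527/sin(28.9294°) = 39.084689
C = V + |VC|·bis = (-8.4917,-10.2188)
T_A = V + ((C−V)·d_A)·d_A = V + 34.2075·d_A = (-14.6968,7.6405)
T_B = V + ((C−V)·d_B)·d_B = V + 34.2075·d_B = (9.9316,-14.4660)
sweep = 180° − θ = 122.1411°

center=(-8.4917,-10.2188) T_A=(-14.6968,7.6405) T_B=(9.9316,-14.4660) sweep=122.1411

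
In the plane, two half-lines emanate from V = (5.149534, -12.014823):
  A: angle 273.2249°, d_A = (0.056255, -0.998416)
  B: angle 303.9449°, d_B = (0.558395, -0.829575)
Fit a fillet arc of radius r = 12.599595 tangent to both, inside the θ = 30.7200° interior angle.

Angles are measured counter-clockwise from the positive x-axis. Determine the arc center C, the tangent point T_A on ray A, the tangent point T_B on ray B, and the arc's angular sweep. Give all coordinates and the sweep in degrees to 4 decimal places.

bisector direction at 288.5849° = (0.318710,-0.947852)
center distance |VC| = r/sin(θ/2) = 12.599595/sin(15.3600°) = 47.566645
C = V + |VC|·bis = (20.3095,-57.1010)
T_A = V + ((C−V)·d_A)·d_A = V + 45.8676·d_A = (7.7298,-57.8098)
T_B = V + ((C−V)·d_B)·d_B = V + 45.8676·d_B = (30.7618,-50.0654)
sweep = 180° − θ = 149.2800°

center=(20.3095,-57.1010) T_A=(7.7298,-57.8098) T_B=(30.7618,-50.0654) sweep=149.2800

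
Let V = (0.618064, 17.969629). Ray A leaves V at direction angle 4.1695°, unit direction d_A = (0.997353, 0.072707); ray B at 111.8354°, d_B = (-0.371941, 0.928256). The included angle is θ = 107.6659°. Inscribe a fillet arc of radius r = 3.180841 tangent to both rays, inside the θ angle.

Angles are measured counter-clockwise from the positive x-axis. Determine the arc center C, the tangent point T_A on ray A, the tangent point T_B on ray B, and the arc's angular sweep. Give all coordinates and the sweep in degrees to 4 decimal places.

bisector direction at 58.0024° = (0.529883,0.848071)
center distance |VC| = r/sin(θ/2) = 3.180841/sin(53.8329°) = 3.940099
C = V + |VC|·bis = (2.7059,21.3111)
T_A = V + ((C−V)·d_A)·d_A = V + 2.3252·d_A = (2.9371,18.1387)
T_B = V + ((C−V)·d_B)·d_B = V + 2.3252·d_B = (-0.2468,20.1280)
sweep = 180° − θ = 72.3341°

center=(2.7059,21.3111) T_A=(2.9371,18.1387) T_B=(-0.2468,20.1280) sweep=72.3341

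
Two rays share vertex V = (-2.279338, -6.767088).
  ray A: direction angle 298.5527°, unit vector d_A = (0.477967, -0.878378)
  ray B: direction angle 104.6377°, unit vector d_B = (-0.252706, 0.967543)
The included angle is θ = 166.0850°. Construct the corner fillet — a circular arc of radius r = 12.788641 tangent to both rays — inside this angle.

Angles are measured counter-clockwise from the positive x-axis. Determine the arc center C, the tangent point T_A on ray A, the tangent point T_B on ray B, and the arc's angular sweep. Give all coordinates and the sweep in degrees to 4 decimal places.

center=(9.6998,-2.0254) T_A=(-1.5334,-8.1379) T_B=(-2.6737,-5.2571) sweep=13.9150

bisector direction at 21.5952° = (0.929807,0.368047)
center distance |VC| = r/sin(θ/2) = 12.788641/sin(83.0425°) = 12.883512
C = V + |VC|·bis = (9.6998,-2.0254)
T_A = V + ((C−V)·d_A)·d_A = V + 1.5606·d_A = (-1.5334,-8.1379)
T_B = V + ((C−V)·d_B)·d_B = V + 1.5606·d_B = (-2.6737,-5.2571)
sweep = 180° − θ = 13.9150°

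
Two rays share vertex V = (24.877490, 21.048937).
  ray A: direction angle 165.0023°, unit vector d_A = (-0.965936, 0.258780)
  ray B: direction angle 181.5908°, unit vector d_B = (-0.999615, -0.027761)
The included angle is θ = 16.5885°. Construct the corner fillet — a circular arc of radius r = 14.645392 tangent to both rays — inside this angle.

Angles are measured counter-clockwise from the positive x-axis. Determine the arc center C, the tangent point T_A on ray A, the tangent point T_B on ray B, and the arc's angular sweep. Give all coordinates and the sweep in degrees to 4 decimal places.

center=(-75.9515,32.8998) T_A=(-72.1615,47.0463) T_B=(-75.5449,18.2600) sweep=163.4115

bisector direction at 173.2965° = (-0.993164,0.116731)
center distance |VC| = r/sin(θ/2) = 14.645392/sin(8.2942°) = 101.522995
C = V + |VC|·bis = (-75.9515,32.8998)
T_A = V + ((C−V)·d_A)·d_A = V + 100.4611·d_A = (-72.1615,47.0463)
T_B = V + ((C−V)·d_B)·d_B = V + 100.4611·d_B = (-75.5449,18.2600)
sweep = 180° − θ = 163.4115°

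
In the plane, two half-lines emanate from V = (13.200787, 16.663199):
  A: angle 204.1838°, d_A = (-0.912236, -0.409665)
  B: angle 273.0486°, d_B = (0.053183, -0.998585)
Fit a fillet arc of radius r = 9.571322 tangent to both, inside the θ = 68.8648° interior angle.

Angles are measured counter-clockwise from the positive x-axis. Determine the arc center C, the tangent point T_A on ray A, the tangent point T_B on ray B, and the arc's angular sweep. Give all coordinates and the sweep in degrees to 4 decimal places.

center=(4.3855,2.2123) T_A=(0.4645,10.9436) T_B=(13.9433,2.7213) sweep=111.1352

bisector direction at 238.6162° = (-0.520768,-0.853698)
center distance |VC| = r/sin(θ/2) = 9.571322/sin(34.4324°) = 16.927405
C = V + |VC|·bis = (4.3855,2.2123)
T_A = V + ((C−V)·d_A)·d_A = V + 13.9616·d_A = (0.4645,10.9436)
T_B = V + ((C−V)·d_B)·d_B = V + 13.9616·d_B = (13.9433,2.7213)
sweep = 180° − θ = 111.1352°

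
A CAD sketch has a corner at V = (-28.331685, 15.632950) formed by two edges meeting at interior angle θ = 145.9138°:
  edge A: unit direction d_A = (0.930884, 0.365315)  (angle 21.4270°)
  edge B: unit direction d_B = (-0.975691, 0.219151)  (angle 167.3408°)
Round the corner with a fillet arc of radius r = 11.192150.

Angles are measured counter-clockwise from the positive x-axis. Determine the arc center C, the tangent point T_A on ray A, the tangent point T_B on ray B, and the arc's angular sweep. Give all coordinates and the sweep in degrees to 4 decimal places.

center=(-29.2265,27.3049) T_A=(-25.1378,16.8863) T_B=(-31.6793,16.3849) sweep=34.0862

bisector direction at 94.3839° = (-0.076439,0.997074)
center distance |VC| = r/sin(θ/2) = 11.192150/sin(72.9569°) = 11.706235
C = V + |VC|·bis = (-29.2265,27.3049)
T_A = V + ((C−V)·d_A)·d_A = V + 3.4310·d_A = (-25.1378,16.8863)
T_B = V + ((C−V)·d_B)·d_B = V + 3.4310·d_B = (-31.6793,16.3849)
sweep = 180° − θ = 34.0862°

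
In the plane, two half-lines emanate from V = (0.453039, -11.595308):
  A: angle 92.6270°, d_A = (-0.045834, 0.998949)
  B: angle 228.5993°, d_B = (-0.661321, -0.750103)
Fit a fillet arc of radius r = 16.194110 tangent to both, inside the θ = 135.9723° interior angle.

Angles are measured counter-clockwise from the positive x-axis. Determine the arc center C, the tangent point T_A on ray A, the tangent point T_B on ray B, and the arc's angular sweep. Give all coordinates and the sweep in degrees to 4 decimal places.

center=(-16.0241,-5.7970) T_A=(0.1529,-5.0548) T_B=(-3.8769,-16.5065) sweep=44.0277

bisector direction at 160.6131° = (-0.943299,0.331945)
center distance |VC| = r/sin(θ/2) = 16.194110/sin(67.9861°) = 17.467617
C = V + |VC|·bis = (-16.0241,-5.7970)
T_A = V + ((C−V)·d_A)·d_A = V + 6.5474·d_A = (0.1529,-5.0548)
T_B = V + ((C−V)·d_B)·d_B = V + 6.5474·d_B = (-3.8769,-16.5065)
sweep = 180° − θ = 44.0277°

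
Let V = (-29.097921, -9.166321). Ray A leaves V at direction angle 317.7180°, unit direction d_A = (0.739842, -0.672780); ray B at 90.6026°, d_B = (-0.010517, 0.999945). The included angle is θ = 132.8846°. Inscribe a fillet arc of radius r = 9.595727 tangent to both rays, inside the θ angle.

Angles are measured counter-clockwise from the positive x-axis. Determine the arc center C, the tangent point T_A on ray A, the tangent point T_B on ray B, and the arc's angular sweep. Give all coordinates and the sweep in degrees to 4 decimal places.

center=(-19.5467,-4.8818) T_A=(-26.0025,-11.9811) T_B=(-29.1419,-4.9827) sweep=47.1154

bisector direction at 24.1603° = (0.912404,0.409291)
center distance |VC| = r/sin(θ/2) = 9.595727/sin(66.4423°) = 10.468164
C = V + |VC|·bis = (-19.5467,-4.8818)
T_A = V + ((C−V)·d_A)·d_A = V + 4.1838·d_A = (-26.0025,-11.9811)
T_B = V + ((C−V)·d_B)·d_B = V + 4.1838·d_B = (-29.1419,-4.9827)
sweep = 180° − θ = 47.1154°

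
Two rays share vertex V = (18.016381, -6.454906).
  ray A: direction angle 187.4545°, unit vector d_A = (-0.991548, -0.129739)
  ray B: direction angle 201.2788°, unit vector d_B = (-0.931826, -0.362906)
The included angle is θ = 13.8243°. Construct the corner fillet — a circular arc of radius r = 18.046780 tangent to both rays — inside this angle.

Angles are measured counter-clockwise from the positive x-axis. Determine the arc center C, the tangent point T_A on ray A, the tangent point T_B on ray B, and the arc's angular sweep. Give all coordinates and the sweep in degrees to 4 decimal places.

center=(-127.2499,-43.6628) T_A=(-129.5913,-25.7686) T_B=(-120.7006,-60.4793) sweep=166.1757

bisector direction at 194.3666° = (-0.968728,-0.248126)
center distance |VC| = r/sin(θ/2) = 18.046780/sin(6.9121°) = 149.955764
C = V + |VC|·bis = (-127.2499,-43.6628)
T_A = V + ((C−V)·d_A)·d_A = V + 148.8659·d_A = (-129.5913,-25.7686)
T_B = V + ((C−V)·d_B)·d_B = V + 148.8659·d_B = (-120.7006,-60.4793)
sweep = 180° − θ = 166.1757°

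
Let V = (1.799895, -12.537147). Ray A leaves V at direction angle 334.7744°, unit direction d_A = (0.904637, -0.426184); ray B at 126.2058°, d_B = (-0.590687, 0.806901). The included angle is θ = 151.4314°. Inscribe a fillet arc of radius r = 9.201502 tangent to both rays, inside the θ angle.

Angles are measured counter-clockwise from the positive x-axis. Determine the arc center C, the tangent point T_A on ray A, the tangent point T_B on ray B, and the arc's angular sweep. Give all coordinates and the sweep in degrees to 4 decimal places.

bisector direction at 50.4901° = (0.636212,0.771515)
center distance |VC| = r/sin(θ/2) = 9.201502/sin(75.7157°) = 9.495057
C = V + |VC|·bis = (7.8408,-5.2116)
T_A = V + ((C−V)·d_A)·d_A = V + 2.3427·d_A = (3.9192,-13.5356)
T_B = V + ((C−V)·d_B)·d_B = V + 2.3427·d_B = (0.4161,-10.6468)
sweep = 180° − θ = 28.5686°

center=(7.8408,-5.2116) T_A=(3.9192,-13.5356) T_B=(0.4161,-10.6468) sweep=28.5686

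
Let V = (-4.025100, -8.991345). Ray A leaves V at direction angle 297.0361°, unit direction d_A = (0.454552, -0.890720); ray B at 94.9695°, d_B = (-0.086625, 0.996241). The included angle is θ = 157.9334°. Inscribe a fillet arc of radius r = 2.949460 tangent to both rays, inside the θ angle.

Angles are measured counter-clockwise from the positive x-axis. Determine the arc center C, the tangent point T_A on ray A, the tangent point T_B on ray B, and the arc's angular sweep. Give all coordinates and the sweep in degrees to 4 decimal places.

bisector direction at 16.0028° = (0.961248,0.275684)
center distance |VC| = r/sin(θ/2) = 2.949460/sin(78.9667°) = 3.005004
C = V + |VC|·bis = (-1.1365,-8.1629)
T_A = V + ((C−V)·d_A)·d_A = V + 0.5751·d_A = (-3.7637,-9.5036)
T_B = V + ((C−V)·d_B)·d_B = V + 0.5751·d_B = (-4.0749,-8.4184)
sweep = 180° − θ = 22.0666°

center=(-1.1365,-8.1629) T_A=(-3.7637,-9.5036) T_B=(-4.0749,-8.4184) sweep=22.0666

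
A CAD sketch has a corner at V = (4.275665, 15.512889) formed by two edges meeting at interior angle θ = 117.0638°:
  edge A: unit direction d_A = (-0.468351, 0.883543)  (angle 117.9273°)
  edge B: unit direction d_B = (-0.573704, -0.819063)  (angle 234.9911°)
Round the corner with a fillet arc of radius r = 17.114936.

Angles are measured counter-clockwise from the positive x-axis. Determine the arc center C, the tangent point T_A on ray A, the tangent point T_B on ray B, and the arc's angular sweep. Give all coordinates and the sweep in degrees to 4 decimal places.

center=(-15.7521,16.7522) T_A=(-0.6303,24.7679) T_B=(-1.7338,6.9333) sweep=62.9362

bisector direction at 176.4592° = (-0.998091,0.061759)
center distance |VC| = r/sin(θ/2) = 17.114936/sin(58.5319°) = 20.066028
C = V + |VC|·bis = (-15.7521,16.7522)
T_A = V + ((C−V)·d_A)·d_A = V + 10.4749·d_A = (-0.6303,24.7679)
T_B = V + ((C−V)·d_B)·d_B = V + 10.4749·d_B = (-1.7338,6.9333)
sweep = 180° − θ = 62.9362°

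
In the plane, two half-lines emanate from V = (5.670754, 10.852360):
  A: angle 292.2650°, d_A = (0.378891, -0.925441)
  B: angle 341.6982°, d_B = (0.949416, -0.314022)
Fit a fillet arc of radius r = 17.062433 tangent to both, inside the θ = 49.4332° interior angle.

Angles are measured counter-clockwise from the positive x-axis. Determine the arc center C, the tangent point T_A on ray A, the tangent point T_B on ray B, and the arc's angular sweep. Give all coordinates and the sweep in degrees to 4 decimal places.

bisector direction at 316.9816° = (0.731135,-0.682233)
center distance |VC| = r/sin(θ/2) = 17.062433/sin(24.7166°) = 40.806500
C = V + |VC|·bis = (35.5058,-16.9872)
T_A = V + ((C−V)·d_A)·d_A = V + 37.0681·d_A = (19.7155,-23.4520)
T_B = V + ((C−V)·d_B)·d_B = V + 37.0681·d_B = (40.8638,-0.7878)
sweep = 180° − θ = 130.5668°

center=(35.5058,-16.9872) T_A=(19.7155,-23.4520) T_B=(40.8638,-0.7878) sweep=130.5668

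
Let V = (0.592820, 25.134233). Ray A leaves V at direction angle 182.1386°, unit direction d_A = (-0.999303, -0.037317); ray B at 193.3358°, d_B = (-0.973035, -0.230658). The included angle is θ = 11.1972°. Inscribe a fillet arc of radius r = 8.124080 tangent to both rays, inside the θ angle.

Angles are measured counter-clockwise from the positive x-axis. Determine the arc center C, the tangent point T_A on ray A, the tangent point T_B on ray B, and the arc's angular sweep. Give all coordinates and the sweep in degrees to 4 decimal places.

bisector direction at 187.7372° = (-0.990896,-0.134630)
center distance |VC| = r/sin(θ/2) = 8.124080/sin(5.5986°) = 83.273863
C = V + |VC|·bis = (-81.9229,13.9231)
T_A = V + ((C−V)·d_A)·d_A = V + 82.8766·d_A = (-82.2261,22.0415)
T_B = V + ((C−V)·d_B)·d_B = V + 82.8766·d_B = (-80.0490,6.0181)
sweep = 180° − θ = 168.8028°

center=(-81.9229,13.9231) T_A=(-82.2261,22.0415) T_B=(-80.0490,6.0181) sweep=168.8028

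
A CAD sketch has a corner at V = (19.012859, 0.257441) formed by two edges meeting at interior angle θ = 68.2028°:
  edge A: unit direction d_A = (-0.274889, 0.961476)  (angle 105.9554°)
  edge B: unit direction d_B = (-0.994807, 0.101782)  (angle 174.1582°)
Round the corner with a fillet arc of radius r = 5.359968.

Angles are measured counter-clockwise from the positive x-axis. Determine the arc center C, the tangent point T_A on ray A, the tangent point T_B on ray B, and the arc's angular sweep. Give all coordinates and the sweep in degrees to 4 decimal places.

center=(11.6833,6.3953) T_A=(16.8368,7.8687) T_B=(11.1377,1.0632) sweep=111.7972

bisector direction at 140.0568° = (-0.766681,0.642028)
center distance |VC| = r/sin(θ/2) = 5.359968/sin(34.1014°) = 9.560117
C = V + |VC|·bis = (11.6833,6.3953)
T_A = V + ((C−V)·d_A)·d_A = V + 7.9162·d_A = (16.8368,7.8687)
T_B = V + ((C−V)·d_B)·d_B = V + 7.9162·d_B = (11.1377,1.0632)
sweep = 180° − θ = 111.7972°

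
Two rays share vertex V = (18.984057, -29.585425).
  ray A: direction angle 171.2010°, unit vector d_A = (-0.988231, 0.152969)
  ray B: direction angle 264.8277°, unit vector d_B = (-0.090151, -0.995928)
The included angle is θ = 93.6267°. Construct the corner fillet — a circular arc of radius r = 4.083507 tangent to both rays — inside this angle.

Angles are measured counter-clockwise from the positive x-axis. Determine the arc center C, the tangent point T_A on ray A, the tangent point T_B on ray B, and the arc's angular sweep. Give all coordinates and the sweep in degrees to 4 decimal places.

center=(14.5716,-33.0346) T_A=(15.1963,-28.9991) T_B=(18.6385,-33.4027) sweep=86.3733

bisector direction at 218.0144° = (-0.787857,-0.615859)
center distance |VC| = r/sin(θ/2) = 4.083507/sin(46.8133°) = 5.600534
C = V + |VC|·bis = (14.5716,-33.0346)
T_A = V + ((C−V)·d_A)·d_A = V + 3.8329·d_A = (15.1963,-28.9991)
T_B = V + ((C−V)·d_B)·d_B = V + 3.8329·d_B = (18.6385,-33.4027)
sweep = 180° − θ = 86.3733°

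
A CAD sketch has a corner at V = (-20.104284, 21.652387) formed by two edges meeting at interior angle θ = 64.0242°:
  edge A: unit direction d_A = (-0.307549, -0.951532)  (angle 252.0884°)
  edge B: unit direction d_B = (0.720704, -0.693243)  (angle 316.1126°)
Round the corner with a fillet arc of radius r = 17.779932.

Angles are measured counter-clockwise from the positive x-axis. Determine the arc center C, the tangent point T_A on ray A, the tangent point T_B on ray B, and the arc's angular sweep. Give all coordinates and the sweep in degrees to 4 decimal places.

center=(-11.9330,-10.8778) T_A=(-28.8511,-5.4096) T_B=(0.3929,1.9362) sweep=115.9758

bisector direction at 284.1005° = (0.243623,-0.969870)
center distance |VC| = r/sin(θ/2) = 17.779932/sin(32.0121°) = 33.540818
C = V + |VC|·bis = (-11.9330,-10.8778)
T_A = V + ((C−V)·d_A)·d_A = V + 28.4405·d_A = (-28.8511,-5.4096)
T_B = V + ((C−V)·d_B)·d_B = V + 28.4405·d_B = (0.3929,1.9362)
sweep = 180° − θ = 115.9758°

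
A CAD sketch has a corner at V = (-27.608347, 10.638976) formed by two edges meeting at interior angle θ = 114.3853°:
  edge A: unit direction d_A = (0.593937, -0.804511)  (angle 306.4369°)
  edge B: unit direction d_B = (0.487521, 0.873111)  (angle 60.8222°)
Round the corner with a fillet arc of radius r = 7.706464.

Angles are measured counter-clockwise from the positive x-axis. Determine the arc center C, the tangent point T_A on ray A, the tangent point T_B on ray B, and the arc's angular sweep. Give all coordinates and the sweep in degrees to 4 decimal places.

center=(-18.4578,11.2194) T_A=(-24.6577,6.6423) T_B=(-25.1864,14.9765) sweep=65.6147

bisector direction at 3.6295° = (0.997994,0.063305)
center distance |VC| = r/sin(θ/2) = 7.706464/sin(57.1927°) = 9.168936
C = V + |VC|·bis = (-18.4578,11.2194)
T_A = V + ((C−V)·d_A)·d_A = V + 4.9679·d_A = (-24.6577,6.6423)
T_B = V + ((C−V)·d_B)·d_B = V + 4.9679·d_B = (-25.1864,14.9765)
sweep = 180° − θ = 65.6147°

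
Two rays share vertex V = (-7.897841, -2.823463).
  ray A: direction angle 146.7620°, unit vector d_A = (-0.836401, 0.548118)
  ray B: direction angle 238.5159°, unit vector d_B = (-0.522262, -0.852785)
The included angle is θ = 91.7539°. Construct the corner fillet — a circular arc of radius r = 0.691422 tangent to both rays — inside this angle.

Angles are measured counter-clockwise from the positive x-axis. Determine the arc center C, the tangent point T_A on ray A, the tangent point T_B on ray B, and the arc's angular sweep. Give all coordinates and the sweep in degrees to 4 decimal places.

bisector direction at 192.6389° = (-0.975768,-0.218807)
center distance |VC| = r/sin(θ/2) = 0.691422/sin(45.8770°) = 0.963190
C = V + |VC|·bis = (-8.8377,-3.0342)
T_A = V + ((C−V)·d_A)·d_A = V + 0.6706·d_A = (-8.4587,-2.4559)
T_B = V + ((C−V)·d_B)·d_B = V + 0.6706·d_B = (-8.2481,-3.3953)
sweep = 180° − θ = 88.2461°

center=(-8.8377,-3.0342) T_A=(-8.4587,-2.4559) T_B=(-8.2481,-3.3953) sweep=88.2461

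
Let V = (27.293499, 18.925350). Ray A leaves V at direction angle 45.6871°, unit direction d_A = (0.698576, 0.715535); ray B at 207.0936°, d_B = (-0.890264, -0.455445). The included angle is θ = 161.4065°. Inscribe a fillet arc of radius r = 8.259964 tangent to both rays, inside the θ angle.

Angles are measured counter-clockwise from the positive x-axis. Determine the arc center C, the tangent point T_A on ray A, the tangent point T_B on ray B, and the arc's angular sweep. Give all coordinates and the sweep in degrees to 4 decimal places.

bisector direction at 126.3903° = (-0.593283,0.804994)
center distance |VC| = r/sin(θ/2) = 8.259964/sin(80.7032°) = 8.369904
C = V + |VC|·bis = (22.3278,25.6631)
T_A = V + ((C−V)·d_A)·d_A = V + 1.3521·d_A = (28.2381,19.8929)
T_B = V + ((C−V)·d_B)·d_B = V + 1.3521·d_B = (26.0897,18.3095)
sweep = 180° − θ = 18.5935°

center=(22.3278,25.6631) T_A=(28.2381,19.8929) T_B=(26.0897,18.3095) sweep=18.5935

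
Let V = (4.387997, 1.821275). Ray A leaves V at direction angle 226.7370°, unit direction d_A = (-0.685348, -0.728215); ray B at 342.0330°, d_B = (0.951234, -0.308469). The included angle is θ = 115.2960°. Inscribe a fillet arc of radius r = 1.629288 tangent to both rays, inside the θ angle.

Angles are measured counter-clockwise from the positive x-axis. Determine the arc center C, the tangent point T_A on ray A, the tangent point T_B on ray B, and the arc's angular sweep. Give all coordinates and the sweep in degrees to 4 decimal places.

center=(4.8671,-0.0469) T_A=(3.6807,1.0697) T_B=(5.3697,1.5029) sweep=64.7040

bisector direction at 284.3850° = (0.248436,-0.968648)
center distance |VC| = r/sin(θ/2) = 1.629288/sin(57.6480°) = 1.928662
C = V + |VC|·bis = (4.8671,-0.0469)
T_A = V + ((C−V)·d_A)·d_A = V + 1.0321·d_A = (3.6807,1.0697)
T_B = V + ((C−V)·d_B)·d_B = V + 1.0321·d_B = (5.3697,1.5029)
sweep = 180° − θ = 64.7040°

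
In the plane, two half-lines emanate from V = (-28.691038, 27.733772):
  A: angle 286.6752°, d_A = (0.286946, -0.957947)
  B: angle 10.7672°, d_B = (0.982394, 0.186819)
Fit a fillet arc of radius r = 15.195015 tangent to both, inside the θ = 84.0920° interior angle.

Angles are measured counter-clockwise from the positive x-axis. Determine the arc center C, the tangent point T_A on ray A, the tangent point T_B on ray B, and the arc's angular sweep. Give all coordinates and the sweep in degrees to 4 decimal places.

center=(-9.3004,15.9539) T_A=(-23.8564,11.5938) T_B=(-12.1391,30.8814) sweep=95.9080

bisector direction at 328.7212° = (0.854651,-0.519203)
center distance |VC| = r/sin(θ/2) = 15.195015/sin(42.0460°) = 22.688371
C = V + |VC|·bis = (-9.3004,15.9539)
T_A = V + ((C−V)·d_A)·d_A = V + 16.8486·d_A = (-23.8564,11.5938)
T_B = V + ((C−V)·d_B)·d_B = V + 16.8486·d_B = (-12.1391,30.8814)
sweep = 180° − θ = 95.9080°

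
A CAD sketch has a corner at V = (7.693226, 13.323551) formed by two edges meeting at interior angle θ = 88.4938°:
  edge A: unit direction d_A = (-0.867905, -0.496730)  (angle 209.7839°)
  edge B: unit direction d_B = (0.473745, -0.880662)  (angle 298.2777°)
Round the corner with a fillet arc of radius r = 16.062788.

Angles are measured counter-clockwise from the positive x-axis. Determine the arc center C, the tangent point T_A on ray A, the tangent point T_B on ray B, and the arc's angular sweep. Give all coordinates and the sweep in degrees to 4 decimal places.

bisector direction at 254.0308° = (-0.275121,-0.961410)
center distance |VC| = r/sin(θ/2) = 16.062788/sin(44.2469°) = 23.020779
C = V + |VC|·bis = (1.3597,-8.8089)
T_A = V + ((C−V)·d_A)·d_A = V + 16.4907·d_A = (-6.6191,5.1321)
T_B = V + ((C−V)·d_B)·d_B = V + 16.4907·d_B = (15.5056,-1.1992)
sweep = 180° − θ = 91.5062°

center=(1.3597,-8.8089) T_A=(-6.6191,5.1321) T_B=(15.5056,-1.1992) sweep=91.5062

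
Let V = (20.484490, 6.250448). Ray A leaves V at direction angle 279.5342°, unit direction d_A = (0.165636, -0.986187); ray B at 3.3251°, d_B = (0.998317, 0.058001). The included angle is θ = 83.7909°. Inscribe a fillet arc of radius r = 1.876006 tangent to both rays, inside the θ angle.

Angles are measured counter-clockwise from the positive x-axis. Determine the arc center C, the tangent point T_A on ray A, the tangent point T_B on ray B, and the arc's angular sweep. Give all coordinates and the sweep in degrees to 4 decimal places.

bisector direction at 321.4296° = (0.781843,-0.623475)
center distance |VC| = r/sin(θ/2) = 1.876006/sin(41.8954°) = 2.809345
C = V + |VC|·bis = (22.6810,4.4989)
T_A = V + ((C−V)·d_A)·d_A = V + 2.0912·d_A = (20.8309,4.1882)
T_B = V + ((C−V)·d_B)·d_B = V + 2.0912·d_B = (22.5721,6.3717)
sweep = 180° − θ = 96.2091°

center=(22.6810,4.4989) T_A=(20.8309,4.1882) T_B=(22.5721,6.3717) sweep=96.2091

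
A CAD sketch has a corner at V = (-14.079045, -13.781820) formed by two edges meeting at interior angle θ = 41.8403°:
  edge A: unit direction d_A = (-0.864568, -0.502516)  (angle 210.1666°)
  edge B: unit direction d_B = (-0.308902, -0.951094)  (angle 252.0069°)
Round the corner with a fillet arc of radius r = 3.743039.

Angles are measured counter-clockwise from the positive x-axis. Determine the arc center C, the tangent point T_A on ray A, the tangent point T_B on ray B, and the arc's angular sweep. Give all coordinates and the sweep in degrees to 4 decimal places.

center=(-20.6637,-21.9384) T_A=(-22.5446,-18.7023) T_B=(-17.1037,-23.0947) sweep=138.1597

bisector direction at 231.0867° = (-0.628143,-0.778098)
center distance |VC| = r/sin(θ/2) = 3.743039/sin(20.9201°) = 10.482750
C = V + |VC|·bis = (-20.6637,-21.9384)
T_A = V + ((C−V)·d_A)·d_A = V + 9.7917·d_A = (-22.5446,-18.7023)
T_B = V + ((C−V)·d_B)·d_B = V + 9.7917·d_B = (-17.1037,-23.0947)
sweep = 180° − θ = 138.1597°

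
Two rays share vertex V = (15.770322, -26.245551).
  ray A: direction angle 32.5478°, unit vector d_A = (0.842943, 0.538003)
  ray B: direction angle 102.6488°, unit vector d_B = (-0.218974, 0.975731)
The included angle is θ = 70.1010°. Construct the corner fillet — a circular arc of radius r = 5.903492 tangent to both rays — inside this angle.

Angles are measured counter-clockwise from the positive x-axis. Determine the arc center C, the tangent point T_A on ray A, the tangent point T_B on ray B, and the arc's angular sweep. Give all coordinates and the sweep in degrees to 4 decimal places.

bisector direction at 67.5983° = (0.381098,0.924535)
center distance |VC| = r/sin(θ/2) = 5.903492/sin(35.0505°) = 10.279489
C = V + |VC|·bis = (19.6878,-16.7418)
T_A = V + ((C−V)·d_A)·d_A = V + 8.4153·d_A = (22.8639,-21.7181)
T_B = V + ((C−V)·d_B)·d_B = V + 8.4153·d_B = (13.9276,-18.0345)
sweep = 180° − θ = 109.8990°

center=(19.6878,-16.7418) T_A=(22.8639,-21.7181) T_B=(13.9276,-18.0345) sweep=109.8990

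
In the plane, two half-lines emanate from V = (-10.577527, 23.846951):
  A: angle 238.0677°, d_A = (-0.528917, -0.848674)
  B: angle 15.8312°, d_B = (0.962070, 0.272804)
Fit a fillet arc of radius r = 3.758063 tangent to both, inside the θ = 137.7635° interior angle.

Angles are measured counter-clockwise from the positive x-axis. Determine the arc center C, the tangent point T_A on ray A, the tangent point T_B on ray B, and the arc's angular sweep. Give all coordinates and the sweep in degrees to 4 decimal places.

bisector direction at 306.9495° = (0.601110,-0.799166)
center distance |VC| = r/sin(θ/2) = 3.758063/sin(68.8817°) = 4.028631
C = V + |VC|·bis = (-8.1559,20.6274)
T_A = V + ((C−V)·d_A)·d_A = V + 1.4515·d_A = (-11.3452,22.6151)
T_B = V + ((C−V)·d_B)·d_B = V + 1.4515·d_B = (-9.1811,24.2429)
sweep = 180° − θ = 42.2365°

center=(-8.1559,20.6274) T_A=(-11.3452,22.6151) T_B=(-9.1811,24.2429) sweep=42.2365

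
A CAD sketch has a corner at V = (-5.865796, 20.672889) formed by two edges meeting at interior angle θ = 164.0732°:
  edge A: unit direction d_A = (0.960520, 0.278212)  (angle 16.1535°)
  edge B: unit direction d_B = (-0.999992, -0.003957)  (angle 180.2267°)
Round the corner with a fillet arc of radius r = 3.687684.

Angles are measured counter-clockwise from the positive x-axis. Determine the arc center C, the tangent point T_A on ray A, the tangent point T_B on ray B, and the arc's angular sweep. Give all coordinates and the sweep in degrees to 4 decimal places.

bisector direction at 98.1901° = (-0.142458,0.989801)
center distance |VC| = r/sin(θ/2) = 3.687684/sin(82.0366°) = 3.723591
C = V + |VC|·bis = (-6.3963,24.3585)
T_A = V + ((C−V)·d_A)·d_A = V + 0.5159·d_A = (-5.3703,20.8164)
T_B = V + ((C−V)·d_B)·d_B = V + 0.5159·d_B = (-6.3817,20.6708)
sweep = 180° − θ = 15.9268°

center=(-6.3963,24.3585) T_A=(-5.3703,20.8164) T_B=(-6.3817,20.6708) sweep=15.9268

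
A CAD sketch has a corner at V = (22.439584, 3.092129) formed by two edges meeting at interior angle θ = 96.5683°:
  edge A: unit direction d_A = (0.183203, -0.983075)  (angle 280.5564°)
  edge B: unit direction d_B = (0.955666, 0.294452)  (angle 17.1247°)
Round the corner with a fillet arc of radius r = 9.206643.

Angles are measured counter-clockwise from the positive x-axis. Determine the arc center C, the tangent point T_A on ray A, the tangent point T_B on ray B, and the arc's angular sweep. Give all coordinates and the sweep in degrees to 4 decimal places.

center=(32.9940,-3.2897) T_A=(23.9432,-4.9764) T_B=(30.2831,5.5088) sweep=83.4317

bisector direction at 328.8406° = (0.855731,-0.517422)
center distance |VC| = r/sin(θ/2) = 9.206643/sin(48.2841°) = 12.333836
C = V + |VC|·bis = (32.9940,-3.2897)
T_A = V + ((C−V)·d_A)·d_A = V + 8.2074·d_A = (23.9432,-4.9764)
T_B = V + ((C−V)·d_B)·d_B = V + 8.2074·d_B = (30.2831,5.5088)
sweep = 180° − θ = 83.4317°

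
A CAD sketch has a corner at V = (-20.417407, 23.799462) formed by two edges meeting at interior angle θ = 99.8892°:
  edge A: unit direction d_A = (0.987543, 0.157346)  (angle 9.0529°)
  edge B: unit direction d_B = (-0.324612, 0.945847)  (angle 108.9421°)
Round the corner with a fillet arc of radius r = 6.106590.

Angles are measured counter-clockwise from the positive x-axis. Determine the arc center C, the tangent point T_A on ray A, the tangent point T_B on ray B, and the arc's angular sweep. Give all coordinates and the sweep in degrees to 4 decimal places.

bisector direction at 58.9975° = (0.515075,0.857145)
center distance |VC| = r/sin(θ/2) = 6.106590/sin(49.9446°) = 7.978064
C = V + |VC|·bis = (-16.3081,30.6378)
T_A = V + ((C−V)·d_A)·d_A = V + 5.1341·d_A = (-15.3473,24.6073)
T_B = V + ((C−V)·d_B)·d_B = V + 5.1341·d_B = (-22.0840,28.6555)
sweep = 180° − θ = 80.1108°

center=(-16.3081,30.6378) T_A=(-15.3473,24.6073) T_B=(-22.0840,28.6555) sweep=80.1108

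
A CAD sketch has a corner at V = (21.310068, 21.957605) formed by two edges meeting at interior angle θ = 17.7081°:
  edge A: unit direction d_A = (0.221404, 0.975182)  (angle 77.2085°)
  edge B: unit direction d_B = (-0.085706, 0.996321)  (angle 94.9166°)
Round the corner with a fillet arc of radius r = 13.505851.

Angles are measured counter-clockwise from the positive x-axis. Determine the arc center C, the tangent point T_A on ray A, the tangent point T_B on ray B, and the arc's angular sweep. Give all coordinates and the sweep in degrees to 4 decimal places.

bisector direction at 86.0626° = (0.068667,0.997640)
center distance |VC| = r/sin(θ/2) = 13.505851/sin(8.8541°) = 87.747046
C = V + |VC|·bis = (27.3354,109.4975)
T_A = V + ((C−V)·d_A)·d_A = V + 86.7014·d_A = (40.5061,106.5073)
T_B = V + ((C−V)·d_B)·d_B = V + 86.7014·d_B = (13.8793,108.3400)
sweep = 180° − θ = 162.2919°

center=(27.3354,109.4975) T_A=(40.5061,106.5073) T_B=(13.8793,108.3400) sweep=162.2919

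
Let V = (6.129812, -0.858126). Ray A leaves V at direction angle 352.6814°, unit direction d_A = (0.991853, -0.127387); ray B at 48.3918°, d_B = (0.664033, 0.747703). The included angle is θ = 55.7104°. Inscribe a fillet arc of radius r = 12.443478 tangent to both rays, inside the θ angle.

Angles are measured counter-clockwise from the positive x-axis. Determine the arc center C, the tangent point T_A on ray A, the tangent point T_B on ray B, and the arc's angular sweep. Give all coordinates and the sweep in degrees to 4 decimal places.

center=(31.0693,8.4845) T_A=(29.4841,-3.8576) T_B=(21.7652,16.7474) sweep=124.2896

bisector direction at 20.5366° = (0.936448,0.350806)
center distance |VC| = r/sin(θ/2) = 12.443478/sin(27.8552°) = 26.631954
C = V + |VC|·bis = (31.0693,8.4845)
T_A = V + ((C−V)·d_A)·d_A = V + 23.5461·d_A = (29.4841,-3.8576)
T_B = V + ((C−V)·d_B)·d_B = V + 23.5461·d_B = (21.7652,16.7474)
sweep = 180° − θ = 124.2896°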